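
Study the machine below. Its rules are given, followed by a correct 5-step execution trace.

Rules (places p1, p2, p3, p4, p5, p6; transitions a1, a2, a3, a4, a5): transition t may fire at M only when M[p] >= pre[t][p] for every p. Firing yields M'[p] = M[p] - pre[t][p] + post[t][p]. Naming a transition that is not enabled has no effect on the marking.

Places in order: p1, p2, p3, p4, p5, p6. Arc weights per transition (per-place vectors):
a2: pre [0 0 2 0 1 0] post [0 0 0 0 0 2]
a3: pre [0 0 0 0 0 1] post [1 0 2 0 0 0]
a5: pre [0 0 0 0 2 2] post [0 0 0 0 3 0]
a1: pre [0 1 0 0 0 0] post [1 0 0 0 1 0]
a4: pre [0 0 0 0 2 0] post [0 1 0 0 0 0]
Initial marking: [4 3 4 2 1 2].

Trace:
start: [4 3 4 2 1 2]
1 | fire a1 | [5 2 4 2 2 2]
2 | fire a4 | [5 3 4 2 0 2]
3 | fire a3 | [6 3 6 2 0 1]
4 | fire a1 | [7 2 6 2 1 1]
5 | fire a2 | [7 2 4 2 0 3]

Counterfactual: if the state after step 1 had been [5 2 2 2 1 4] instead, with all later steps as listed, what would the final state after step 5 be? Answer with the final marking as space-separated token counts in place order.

state after step 1 := [5 2 2 2 1 4]
2 | fire a4 | [5 2 2 2 1 4]
3 | fire a3 | [6 2 4 2 1 3]
4 | fire a1 | [7 1 4 2 2 3]
5 | fire a2 | [7 1 2 2 1 5]

7 1 2 2 1 5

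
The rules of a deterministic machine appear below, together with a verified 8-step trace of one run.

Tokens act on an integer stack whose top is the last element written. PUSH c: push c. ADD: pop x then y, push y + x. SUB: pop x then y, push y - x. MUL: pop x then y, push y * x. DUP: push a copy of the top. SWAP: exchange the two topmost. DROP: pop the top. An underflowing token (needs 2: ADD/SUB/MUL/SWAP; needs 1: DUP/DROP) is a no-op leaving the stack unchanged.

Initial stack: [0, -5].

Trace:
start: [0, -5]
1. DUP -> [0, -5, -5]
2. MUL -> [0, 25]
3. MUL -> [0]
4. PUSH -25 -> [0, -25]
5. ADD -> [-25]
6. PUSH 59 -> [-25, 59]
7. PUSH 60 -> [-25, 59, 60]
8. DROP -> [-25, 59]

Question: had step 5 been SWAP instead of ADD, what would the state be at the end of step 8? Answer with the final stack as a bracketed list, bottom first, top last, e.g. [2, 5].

[-25, 0, 59]

(re-executing from step 5 with the substitution; state before step 5: [0, -25])
5. SWAP -> [-25, 0]
6. PUSH 59 -> [-25, 0, 59]
7. PUSH 60 -> [-25, 0, 59, 60]
8. DROP -> [-25, 0, 59]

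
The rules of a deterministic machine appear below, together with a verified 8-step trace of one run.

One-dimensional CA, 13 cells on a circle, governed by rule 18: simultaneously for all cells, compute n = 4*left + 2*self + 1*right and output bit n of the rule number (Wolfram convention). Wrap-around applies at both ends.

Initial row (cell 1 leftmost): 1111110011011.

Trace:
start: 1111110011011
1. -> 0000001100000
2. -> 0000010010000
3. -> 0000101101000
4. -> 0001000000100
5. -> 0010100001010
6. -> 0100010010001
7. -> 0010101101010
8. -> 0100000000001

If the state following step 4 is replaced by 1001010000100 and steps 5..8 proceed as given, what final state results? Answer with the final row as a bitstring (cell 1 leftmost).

0101000010100

state after step 4 := 1001010000100
5. -> 0110001001011
6. -> 0001010110000
7. -> 0010000001000
8. -> 0101000010100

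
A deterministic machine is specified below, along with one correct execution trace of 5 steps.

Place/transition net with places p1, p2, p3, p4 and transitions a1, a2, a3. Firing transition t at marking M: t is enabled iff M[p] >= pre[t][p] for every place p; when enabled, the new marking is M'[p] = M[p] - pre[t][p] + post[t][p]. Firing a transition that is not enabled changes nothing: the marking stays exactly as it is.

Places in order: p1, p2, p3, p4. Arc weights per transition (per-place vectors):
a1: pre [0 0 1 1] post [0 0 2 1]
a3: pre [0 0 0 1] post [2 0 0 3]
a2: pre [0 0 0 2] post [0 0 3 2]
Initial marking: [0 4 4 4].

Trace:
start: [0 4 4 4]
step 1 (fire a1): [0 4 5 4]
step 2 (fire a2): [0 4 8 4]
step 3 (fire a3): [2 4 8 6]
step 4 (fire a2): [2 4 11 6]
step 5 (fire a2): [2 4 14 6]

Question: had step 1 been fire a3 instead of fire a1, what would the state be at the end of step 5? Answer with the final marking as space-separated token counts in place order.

4 4 13 8

(re-executing from step 1 with the substitution; state before step 1: [0 4 4 4])
step 1 (fire a3): [2 4 4 6]
step 2 (fire a2): [2 4 7 6]
step 3 (fire a3): [4 4 7 8]
step 4 (fire a2): [4 4 10 8]
step 5 (fire a2): [4 4 13 8]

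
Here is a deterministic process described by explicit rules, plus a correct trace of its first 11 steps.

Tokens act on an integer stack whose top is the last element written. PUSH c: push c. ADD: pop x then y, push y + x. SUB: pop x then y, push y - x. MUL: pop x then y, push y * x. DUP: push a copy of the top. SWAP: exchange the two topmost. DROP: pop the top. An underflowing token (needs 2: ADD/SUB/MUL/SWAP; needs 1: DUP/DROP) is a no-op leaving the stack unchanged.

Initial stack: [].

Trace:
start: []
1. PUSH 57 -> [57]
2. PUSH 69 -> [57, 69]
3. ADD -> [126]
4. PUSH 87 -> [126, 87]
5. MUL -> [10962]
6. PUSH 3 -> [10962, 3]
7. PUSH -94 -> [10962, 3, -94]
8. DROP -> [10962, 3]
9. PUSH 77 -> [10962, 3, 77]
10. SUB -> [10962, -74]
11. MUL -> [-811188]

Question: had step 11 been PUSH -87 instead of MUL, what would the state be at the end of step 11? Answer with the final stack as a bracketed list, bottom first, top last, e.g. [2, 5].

[10962, -74, -87]

(re-executing from step 11 with the substitution; state before step 11: [10962, -74])
11. PUSH -87 -> [10962, -74, -87]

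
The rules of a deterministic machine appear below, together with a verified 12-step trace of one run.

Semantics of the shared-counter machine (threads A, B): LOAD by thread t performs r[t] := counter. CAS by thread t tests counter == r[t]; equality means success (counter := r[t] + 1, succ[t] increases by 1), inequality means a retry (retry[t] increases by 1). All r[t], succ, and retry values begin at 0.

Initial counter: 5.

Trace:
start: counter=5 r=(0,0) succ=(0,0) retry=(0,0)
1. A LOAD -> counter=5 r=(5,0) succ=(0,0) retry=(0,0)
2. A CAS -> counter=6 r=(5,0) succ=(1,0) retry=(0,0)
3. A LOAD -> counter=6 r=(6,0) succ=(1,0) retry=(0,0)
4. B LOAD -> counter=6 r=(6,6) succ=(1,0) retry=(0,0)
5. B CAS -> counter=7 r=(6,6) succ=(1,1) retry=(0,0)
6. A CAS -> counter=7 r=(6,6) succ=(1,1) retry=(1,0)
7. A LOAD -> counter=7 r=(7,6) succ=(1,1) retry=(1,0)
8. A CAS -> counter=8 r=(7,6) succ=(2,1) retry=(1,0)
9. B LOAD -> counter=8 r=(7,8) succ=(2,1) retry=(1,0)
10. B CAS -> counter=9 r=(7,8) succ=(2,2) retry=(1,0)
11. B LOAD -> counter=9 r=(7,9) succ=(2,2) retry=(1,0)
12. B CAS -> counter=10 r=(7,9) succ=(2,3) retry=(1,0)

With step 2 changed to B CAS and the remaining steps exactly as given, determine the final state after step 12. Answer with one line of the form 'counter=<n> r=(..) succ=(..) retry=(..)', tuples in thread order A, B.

(re-executing from step 2 with the substitution; state before step 2: counter=5 r=(5,0) succ=(0,0) retry=(0,0))
2. B CAS -> counter=5 r=(5,0) succ=(0,0) retry=(0,1)
3. A LOAD -> counter=5 r=(5,0) succ=(0,0) retry=(0,1)
4. B LOAD -> counter=5 r=(5,5) succ=(0,0) retry=(0,1)
5. B CAS -> counter=6 r=(5,5) succ=(0,1) retry=(0,1)
6. A CAS -> counter=6 r=(5,5) succ=(0,1) retry=(1,1)
7. A LOAD -> counter=6 r=(6,5) succ=(0,1) retry=(1,1)
8. A CAS -> counter=7 r=(6,5) succ=(1,1) retry=(1,1)
9. B LOAD -> counter=7 r=(6,7) succ=(1,1) retry=(1,1)
10. B CAS -> counter=8 r=(6,7) succ=(1,2) retry=(1,1)
11. B LOAD -> counter=8 r=(6,8) succ=(1,2) retry=(1,1)
12. B CAS -> counter=9 r=(6,8) succ=(1,3) retry=(1,1)

counter=9 r=(6,8) succ=(1,3) retry=(1,1)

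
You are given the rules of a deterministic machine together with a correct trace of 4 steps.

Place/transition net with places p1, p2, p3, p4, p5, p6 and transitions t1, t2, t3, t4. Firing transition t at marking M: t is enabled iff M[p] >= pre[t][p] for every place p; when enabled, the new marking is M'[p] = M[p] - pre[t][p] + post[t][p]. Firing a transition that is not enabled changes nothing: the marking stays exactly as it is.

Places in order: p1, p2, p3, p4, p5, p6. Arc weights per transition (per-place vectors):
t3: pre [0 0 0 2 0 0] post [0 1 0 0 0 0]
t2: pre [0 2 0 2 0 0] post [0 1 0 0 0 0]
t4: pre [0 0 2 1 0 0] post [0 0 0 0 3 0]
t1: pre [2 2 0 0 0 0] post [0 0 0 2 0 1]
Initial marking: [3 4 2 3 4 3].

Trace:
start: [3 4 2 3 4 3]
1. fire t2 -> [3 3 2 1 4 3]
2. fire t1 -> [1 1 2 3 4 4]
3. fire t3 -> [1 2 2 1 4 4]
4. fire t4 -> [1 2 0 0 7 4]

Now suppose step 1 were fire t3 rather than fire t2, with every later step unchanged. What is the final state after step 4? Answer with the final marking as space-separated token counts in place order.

(re-executing from step 1 with the substitution; state before step 1: [3 4 2 3 4 3])
1. fire t3 -> [3 5 2 1 4 3]
2. fire t1 -> [1 3 2 3 4 4]
3. fire t3 -> [1 4 2 1 4 4]
4. fire t4 -> [1 4 0 0 7 4]

1 4 0 0 7 4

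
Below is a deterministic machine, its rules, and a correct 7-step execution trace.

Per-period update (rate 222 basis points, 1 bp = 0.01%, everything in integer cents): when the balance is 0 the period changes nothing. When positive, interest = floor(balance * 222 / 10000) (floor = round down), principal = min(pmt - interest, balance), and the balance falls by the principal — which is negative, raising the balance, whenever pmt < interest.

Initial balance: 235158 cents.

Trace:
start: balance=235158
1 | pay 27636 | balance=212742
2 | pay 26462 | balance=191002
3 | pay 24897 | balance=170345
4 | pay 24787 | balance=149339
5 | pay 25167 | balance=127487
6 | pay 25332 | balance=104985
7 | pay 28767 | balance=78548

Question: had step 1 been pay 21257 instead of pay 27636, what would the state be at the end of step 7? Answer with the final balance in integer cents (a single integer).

(re-executing from step 1 with the substitution; state before step 1: balance=235158)
1 | pay 21257 | balance=219121
2 | pay 26462 | balance=197523
3 | pay 24897 | balance=177011
4 | pay 24787 | balance=156153
5 | pay 25167 | balance=134452
6 | pay 25332 | balance=112104
7 | pay 28767 | balance=85825

85825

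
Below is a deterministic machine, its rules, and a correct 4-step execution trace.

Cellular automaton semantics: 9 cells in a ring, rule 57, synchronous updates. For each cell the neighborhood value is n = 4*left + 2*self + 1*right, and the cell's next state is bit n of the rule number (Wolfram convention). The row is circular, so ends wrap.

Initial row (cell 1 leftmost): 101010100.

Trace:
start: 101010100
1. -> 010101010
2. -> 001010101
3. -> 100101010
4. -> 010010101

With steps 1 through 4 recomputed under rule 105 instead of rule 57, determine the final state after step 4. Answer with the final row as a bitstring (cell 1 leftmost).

(re-executing steps 1..4 under rule 105; state before step 1: 101010100)
1. -> 010101000
2. -> 001010011
3. -> 000100011
4. -> 010001011

010001011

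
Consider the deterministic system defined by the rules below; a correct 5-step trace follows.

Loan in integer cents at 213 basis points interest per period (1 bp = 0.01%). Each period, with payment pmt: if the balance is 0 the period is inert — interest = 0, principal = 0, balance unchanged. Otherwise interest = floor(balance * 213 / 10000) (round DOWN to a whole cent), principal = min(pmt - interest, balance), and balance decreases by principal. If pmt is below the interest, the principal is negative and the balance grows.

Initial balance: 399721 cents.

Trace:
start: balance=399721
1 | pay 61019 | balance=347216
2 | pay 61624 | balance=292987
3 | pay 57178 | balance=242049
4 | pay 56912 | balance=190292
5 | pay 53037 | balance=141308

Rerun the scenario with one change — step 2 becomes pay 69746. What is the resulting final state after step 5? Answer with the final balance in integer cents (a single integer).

(re-executing from step 2 with the substitution; state before step 2: balance=347216)
2 | pay 69746 | balance=284865
3 | pay 57178 | balance=233754
4 | pay 56912 | balance=181820
5 | pay 53037 | balance=132655

132655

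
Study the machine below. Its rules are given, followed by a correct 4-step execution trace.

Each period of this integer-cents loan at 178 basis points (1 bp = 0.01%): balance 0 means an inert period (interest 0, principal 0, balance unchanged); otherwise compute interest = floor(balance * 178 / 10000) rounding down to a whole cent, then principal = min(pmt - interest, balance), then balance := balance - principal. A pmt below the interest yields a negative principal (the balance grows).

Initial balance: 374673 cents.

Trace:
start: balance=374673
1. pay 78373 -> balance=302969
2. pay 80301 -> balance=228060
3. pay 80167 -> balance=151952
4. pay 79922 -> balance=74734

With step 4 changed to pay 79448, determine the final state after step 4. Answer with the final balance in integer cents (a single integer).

(re-executing from step 4 with the substitution; state before step 4: balance=151952)
4. pay 79448 -> balance=75208

75208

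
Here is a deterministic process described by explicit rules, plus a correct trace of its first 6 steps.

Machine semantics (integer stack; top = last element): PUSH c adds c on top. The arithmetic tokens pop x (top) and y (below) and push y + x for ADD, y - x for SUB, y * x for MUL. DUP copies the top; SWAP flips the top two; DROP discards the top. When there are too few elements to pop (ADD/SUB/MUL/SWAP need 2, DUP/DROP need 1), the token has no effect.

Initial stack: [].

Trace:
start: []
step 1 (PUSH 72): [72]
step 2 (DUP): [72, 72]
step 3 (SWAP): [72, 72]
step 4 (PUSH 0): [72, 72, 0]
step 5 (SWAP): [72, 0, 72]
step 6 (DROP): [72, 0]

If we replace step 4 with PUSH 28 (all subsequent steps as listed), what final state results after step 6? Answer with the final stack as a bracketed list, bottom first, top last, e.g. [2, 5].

(re-executing from step 4 with the substitution; state before step 4: [72, 72])
step 4 (PUSH 28): [72, 72, 28]
step 5 (SWAP): [72, 28, 72]
step 6 (DROP): [72, 28]

[72, 28]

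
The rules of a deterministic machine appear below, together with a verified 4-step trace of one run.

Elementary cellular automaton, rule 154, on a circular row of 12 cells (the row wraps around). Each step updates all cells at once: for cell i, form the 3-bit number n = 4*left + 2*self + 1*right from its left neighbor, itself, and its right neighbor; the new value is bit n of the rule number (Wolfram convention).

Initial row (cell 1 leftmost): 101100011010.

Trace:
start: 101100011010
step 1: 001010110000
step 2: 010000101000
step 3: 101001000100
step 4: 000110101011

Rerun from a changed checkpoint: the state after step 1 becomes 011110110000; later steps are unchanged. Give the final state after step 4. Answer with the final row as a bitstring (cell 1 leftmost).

110010101001

state after step 1 := 011110110000
step 2: 111100101000
step 3: 111011000101
step 4: 110010101001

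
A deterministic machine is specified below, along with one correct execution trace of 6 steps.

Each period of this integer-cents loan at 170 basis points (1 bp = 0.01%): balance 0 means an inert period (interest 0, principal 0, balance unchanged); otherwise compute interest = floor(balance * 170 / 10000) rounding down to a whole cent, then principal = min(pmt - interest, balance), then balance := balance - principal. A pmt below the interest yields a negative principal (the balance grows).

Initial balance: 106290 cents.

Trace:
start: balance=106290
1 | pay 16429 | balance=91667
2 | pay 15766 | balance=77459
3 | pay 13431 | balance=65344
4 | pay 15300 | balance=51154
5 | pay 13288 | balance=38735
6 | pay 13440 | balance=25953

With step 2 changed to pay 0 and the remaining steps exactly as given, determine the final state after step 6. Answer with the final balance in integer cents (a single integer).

42819

(re-executing from step 2 with the substitution; state before step 2: balance=91667)
2 | pay 0 | balance=93225
3 | pay 13431 | balance=81378
4 | pay 15300 | balance=67461
5 | pay 13288 | balance=55319
6 | pay 13440 | balance=42819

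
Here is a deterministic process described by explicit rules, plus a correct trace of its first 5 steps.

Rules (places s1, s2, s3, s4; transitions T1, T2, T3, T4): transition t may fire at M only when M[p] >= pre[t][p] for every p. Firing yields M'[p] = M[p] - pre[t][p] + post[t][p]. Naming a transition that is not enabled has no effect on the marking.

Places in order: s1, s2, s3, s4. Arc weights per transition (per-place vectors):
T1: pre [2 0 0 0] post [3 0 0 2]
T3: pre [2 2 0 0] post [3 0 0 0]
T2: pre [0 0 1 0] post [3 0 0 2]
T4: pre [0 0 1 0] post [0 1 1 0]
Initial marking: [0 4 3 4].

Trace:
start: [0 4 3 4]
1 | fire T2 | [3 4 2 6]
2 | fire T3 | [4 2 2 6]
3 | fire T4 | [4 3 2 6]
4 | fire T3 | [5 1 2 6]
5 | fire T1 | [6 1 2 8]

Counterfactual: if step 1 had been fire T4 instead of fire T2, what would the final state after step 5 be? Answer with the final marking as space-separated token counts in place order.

(re-executing from step 1 with the substitution; state before step 1: [0 4 3 4])
1 | fire T4 | [0 5 3 4]
2 | fire T3 | [0 5 3 4]
3 | fire T4 | [0 6 3 4]
4 | fire T3 | [0 6 3 4]
5 | fire T1 | [0 6 3 4]

0 6 3 4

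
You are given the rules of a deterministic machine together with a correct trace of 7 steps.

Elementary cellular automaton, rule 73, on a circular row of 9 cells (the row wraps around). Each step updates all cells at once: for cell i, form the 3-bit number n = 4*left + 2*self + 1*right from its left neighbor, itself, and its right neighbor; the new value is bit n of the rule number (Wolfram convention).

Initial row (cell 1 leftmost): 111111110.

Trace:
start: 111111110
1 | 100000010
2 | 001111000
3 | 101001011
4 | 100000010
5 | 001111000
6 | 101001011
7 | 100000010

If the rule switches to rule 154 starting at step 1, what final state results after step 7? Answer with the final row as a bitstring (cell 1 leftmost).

100111111

(re-executing steps 1..7 under rule 154; state before step 1: 111111110)
1 | 111111100
2 | 111111011
3 | 111110011
4 | 111101111
5 | 111001111
6 | 110111111
7 | 100111111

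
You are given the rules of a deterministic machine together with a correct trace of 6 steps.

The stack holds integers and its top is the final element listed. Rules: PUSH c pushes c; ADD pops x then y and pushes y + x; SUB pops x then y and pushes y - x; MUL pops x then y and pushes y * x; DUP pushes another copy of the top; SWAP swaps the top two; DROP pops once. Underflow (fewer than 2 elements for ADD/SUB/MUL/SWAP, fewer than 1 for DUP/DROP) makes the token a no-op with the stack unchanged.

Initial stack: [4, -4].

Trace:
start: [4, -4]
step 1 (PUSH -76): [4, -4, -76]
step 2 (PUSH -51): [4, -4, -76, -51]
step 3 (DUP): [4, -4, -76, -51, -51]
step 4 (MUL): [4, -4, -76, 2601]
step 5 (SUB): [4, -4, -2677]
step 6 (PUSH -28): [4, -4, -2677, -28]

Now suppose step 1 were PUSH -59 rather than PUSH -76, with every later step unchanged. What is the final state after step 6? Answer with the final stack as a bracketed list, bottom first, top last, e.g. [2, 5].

(re-executing from step 1 with the substitution; state before step 1: [4, -4])
step 1 (PUSH -59): [4, -4, -59]
step 2 (PUSH -51): [4, -4, -59, -51]
step 3 (DUP): [4, -4, -59, -51, -51]
step 4 (MUL): [4, -4, -59, 2601]
step 5 (SUB): [4, -4, -2660]
step 6 (PUSH -28): [4, -4, -2660, -28]

[4, -4, -2660, -28]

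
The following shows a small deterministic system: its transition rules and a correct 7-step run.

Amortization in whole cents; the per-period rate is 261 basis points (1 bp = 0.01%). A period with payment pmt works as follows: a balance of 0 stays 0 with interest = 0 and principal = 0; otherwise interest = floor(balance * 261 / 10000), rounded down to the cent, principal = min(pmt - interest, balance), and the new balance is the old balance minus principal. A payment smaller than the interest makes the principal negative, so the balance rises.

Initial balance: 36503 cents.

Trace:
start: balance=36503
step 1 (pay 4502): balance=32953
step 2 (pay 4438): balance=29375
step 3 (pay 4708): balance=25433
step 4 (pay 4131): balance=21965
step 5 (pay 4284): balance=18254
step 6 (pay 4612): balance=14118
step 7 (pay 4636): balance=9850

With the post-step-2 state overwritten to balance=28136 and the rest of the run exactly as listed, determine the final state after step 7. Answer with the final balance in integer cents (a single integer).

8441

state after step 2 := balance=28136
step 3 (pay 4708): balance=24162
step 4 (pay 4131): balance=20661
step 5 (pay 4284): balance=16916
step 6 (pay 4612): balance=12745
step 7 (pay 4636): balance=8441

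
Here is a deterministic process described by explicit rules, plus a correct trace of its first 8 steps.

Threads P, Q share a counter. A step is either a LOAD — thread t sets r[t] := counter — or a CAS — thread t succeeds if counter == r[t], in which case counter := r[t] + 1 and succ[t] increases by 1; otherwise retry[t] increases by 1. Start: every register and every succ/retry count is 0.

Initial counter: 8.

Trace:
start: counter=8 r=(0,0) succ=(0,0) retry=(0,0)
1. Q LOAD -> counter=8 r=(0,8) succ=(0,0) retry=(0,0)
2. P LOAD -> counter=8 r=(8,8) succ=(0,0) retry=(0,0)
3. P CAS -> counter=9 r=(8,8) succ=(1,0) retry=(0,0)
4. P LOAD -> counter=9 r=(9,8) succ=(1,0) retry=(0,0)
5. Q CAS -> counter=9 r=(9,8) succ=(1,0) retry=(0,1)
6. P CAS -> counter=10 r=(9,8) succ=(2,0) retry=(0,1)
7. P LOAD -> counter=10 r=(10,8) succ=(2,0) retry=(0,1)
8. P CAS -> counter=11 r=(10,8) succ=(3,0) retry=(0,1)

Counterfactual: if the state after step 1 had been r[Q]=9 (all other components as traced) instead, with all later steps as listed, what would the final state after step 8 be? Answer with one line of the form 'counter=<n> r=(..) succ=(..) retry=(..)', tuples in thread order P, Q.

state after step 1 := counter=8 r=(0,9) succ=(0,0) retry=(0,0)
2. P LOAD -> counter=8 r=(8,9) succ=(0,0) retry=(0,0)
3. P CAS -> counter=9 r=(8,9) succ=(1,0) retry=(0,0)
4. P LOAD -> counter=9 r=(9,9) succ=(1,0) retry=(0,0)
5. Q CAS -> counter=10 r=(9,9) succ=(1,1) retry=(0,0)
6. P CAS -> counter=10 r=(9,9) succ=(1,1) retry=(1,0)
7. P LOAD -> counter=10 r=(10,9) succ=(1,1) retry=(1,0)
8. P CAS -> counter=11 r=(10,9) succ=(2,1) retry=(1,0)

counter=11 r=(10,9) succ=(2,1) retry=(1,0)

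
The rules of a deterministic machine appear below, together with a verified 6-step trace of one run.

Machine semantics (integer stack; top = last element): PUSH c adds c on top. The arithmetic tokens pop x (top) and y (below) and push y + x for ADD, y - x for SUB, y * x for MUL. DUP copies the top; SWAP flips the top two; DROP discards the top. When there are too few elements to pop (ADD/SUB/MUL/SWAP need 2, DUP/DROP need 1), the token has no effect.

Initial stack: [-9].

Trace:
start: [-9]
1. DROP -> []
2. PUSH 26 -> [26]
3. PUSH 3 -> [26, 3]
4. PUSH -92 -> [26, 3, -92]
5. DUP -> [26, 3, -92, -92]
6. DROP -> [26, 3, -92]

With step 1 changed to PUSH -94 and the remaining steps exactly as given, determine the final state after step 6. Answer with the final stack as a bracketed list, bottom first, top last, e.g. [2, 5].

[-9, -94, 26, 3, -92]

(re-executing from step 1 with the substitution; state before step 1: [-9])
1. PUSH -94 -> [-9, -94]
2. PUSH 26 -> [-9, -94, 26]
3. PUSH 3 -> [-9, -94, 26, 3]
4. PUSH -92 -> [-9, -94, 26, 3, -92]
5. DUP -> [-9, -94, 26, 3, -92, -92]
6. DROP -> [-9, -94, 26, 3, -92]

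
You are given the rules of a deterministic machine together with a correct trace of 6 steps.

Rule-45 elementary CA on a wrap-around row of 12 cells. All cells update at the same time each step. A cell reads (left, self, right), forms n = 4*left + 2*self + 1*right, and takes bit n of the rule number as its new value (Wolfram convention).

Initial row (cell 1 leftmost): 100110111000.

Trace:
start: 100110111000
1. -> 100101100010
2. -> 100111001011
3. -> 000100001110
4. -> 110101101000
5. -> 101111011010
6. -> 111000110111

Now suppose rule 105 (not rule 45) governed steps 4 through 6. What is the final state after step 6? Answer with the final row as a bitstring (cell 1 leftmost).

011011011011

(re-executing steps 4..6 under rule 105; state before step 4: 000100001110)
4. -> 110001101010
5. -> 110101110101
6. -> 011011011011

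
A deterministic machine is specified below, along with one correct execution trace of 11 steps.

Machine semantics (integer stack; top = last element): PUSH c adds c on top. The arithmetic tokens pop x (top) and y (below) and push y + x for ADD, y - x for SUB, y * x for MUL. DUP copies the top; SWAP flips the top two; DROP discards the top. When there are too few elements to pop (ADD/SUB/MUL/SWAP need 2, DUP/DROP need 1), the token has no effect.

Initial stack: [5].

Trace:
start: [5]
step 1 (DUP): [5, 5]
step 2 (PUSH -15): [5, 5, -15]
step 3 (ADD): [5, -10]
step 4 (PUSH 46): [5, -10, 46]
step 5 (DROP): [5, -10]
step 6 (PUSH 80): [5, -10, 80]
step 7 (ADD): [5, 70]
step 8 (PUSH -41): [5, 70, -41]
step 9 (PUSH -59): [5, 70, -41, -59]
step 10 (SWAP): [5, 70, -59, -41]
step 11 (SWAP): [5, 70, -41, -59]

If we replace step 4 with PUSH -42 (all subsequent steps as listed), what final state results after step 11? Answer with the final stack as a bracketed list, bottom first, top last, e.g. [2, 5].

[5, 70, -41, -59]

(re-executing from step 4 with the substitution; state before step 4: [5, -10])
step 4 (PUSH -42): [5, -10, -42]
step 5 (DROP): [5, -10]
step 6 (PUSH 80): [5, -10, 80]
step 7 (ADD): [5, 70]
step 8 (PUSH -41): [5, 70, -41]
step 9 (PUSH -59): [5, 70, -41, -59]
step 10 (SWAP): [5, 70, -59, -41]
step 11 (SWAP): [5, 70, -41, -59]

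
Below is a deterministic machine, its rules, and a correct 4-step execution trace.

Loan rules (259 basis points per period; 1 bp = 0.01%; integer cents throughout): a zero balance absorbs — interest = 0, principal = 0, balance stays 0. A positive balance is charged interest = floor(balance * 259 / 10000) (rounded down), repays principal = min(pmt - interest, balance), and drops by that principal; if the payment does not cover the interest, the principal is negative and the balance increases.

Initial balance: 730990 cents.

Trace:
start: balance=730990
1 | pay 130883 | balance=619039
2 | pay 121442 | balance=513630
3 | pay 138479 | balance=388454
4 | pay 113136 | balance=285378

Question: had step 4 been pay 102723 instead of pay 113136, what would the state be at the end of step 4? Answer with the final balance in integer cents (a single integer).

295791

(re-executing from step 4 with the substitution; state before step 4: balance=388454)
4 | pay 102723 | balance=295791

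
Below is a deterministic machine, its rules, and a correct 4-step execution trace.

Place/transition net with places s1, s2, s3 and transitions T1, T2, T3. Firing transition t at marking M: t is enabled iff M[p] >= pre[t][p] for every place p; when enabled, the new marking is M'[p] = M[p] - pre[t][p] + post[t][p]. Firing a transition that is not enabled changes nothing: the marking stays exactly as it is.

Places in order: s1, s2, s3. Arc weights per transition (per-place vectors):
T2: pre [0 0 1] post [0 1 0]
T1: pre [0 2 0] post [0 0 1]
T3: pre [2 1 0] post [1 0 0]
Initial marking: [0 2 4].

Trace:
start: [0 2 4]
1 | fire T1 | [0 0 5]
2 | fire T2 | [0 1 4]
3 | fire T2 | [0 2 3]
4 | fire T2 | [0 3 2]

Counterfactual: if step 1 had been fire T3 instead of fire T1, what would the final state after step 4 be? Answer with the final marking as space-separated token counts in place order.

(re-executing from step 1 with the substitution; state before step 1: [0 2 4])
1 | fire T3 | [0 2 4]
2 | fire T2 | [0 3 3]
3 | fire T2 | [0 4 2]
4 | fire T2 | [0 5 1]

0 5 1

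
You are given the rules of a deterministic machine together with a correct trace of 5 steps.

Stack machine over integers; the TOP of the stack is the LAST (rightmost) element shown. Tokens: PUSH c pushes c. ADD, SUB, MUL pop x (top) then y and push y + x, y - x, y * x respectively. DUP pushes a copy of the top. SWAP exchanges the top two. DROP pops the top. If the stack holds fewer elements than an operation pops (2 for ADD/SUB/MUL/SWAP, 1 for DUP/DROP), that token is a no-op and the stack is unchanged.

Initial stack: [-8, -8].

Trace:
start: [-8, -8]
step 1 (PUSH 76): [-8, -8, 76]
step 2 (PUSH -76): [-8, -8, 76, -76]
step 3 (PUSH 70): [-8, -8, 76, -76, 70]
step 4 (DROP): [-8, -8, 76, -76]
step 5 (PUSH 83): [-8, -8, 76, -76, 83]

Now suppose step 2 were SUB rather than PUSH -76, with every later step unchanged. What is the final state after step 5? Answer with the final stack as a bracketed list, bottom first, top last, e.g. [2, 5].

(re-executing from step 2 with the substitution; state before step 2: [-8, -8, 76])
step 2 (SUB): [-8, -84]
step 3 (PUSH 70): [-8, -84, 70]
step 4 (DROP): [-8, -84]
step 5 (PUSH 83): [-8, -84, 83]

[-8, -84, 83]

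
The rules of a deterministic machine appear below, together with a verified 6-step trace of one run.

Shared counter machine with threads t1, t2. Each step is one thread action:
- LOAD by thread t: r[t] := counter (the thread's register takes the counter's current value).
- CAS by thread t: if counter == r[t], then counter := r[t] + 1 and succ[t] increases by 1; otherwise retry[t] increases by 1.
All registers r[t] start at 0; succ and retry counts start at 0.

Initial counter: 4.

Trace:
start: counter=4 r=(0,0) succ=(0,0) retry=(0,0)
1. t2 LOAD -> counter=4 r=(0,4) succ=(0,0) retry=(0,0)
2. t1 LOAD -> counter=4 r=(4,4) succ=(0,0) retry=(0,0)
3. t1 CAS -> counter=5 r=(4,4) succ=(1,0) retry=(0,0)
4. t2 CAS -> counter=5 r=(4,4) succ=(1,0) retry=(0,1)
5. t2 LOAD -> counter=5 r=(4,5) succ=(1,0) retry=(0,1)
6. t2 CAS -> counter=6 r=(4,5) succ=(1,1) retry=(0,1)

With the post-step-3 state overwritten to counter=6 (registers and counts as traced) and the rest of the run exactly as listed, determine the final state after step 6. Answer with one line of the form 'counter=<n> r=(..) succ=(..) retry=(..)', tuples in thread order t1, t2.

counter=7 r=(4,6) succ=(1,1) retry=(0,1)

state after step 3 := counter=6 r=(4,4) succ=(1,0) retry=(0,0)
4. t2 CAS -> counter=6 r=(4,4) succ=(1,0) retry=(0,1)
5. t2 LOAD -> counter=6 r=(4,6) succ=(1,0) retry=(0,1)
6. t2 CAS -> counter=7 r=(4,6) succ=(1,1) retry=(0,1)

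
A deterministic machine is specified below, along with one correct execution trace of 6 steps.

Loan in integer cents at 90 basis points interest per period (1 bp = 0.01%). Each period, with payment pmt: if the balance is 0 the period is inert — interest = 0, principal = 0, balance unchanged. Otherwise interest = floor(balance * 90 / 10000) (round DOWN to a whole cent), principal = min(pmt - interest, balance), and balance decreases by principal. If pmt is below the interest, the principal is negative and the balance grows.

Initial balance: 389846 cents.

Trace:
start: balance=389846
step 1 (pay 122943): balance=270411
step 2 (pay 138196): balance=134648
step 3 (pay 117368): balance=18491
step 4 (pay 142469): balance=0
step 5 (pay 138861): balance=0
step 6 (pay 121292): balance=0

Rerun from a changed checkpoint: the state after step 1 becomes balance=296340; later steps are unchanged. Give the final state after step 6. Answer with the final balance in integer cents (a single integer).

state after step 1 := balance=296340
step 2 (pay 138196): balance=160811
step 3 (pay 117368): balance=44890
step 4 (pay 142469): balance=0
step 5 (pay 138861): balance=0
step 6 (pay 121292): balance=0

0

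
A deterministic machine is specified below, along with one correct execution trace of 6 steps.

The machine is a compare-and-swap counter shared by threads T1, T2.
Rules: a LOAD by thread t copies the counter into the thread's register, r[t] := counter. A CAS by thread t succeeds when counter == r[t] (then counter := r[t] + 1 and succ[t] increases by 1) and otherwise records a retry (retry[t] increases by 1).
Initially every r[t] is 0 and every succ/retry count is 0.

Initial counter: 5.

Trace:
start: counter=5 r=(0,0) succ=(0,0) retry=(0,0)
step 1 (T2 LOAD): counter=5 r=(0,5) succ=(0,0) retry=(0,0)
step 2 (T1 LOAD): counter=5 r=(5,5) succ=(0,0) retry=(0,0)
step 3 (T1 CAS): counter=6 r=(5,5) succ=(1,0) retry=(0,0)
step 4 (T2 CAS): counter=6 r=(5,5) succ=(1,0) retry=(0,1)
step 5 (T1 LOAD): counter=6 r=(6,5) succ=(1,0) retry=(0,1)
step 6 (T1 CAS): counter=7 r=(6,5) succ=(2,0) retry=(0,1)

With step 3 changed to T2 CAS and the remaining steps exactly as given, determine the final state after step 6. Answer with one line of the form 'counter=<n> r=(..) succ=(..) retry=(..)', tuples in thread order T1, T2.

counter=7 r=(6,5) succ=(1,1) retry=(0,1)

(re-executing from step 3 with the substitution; state before step 3: counter=5 r=(5,5) succ=(0,0) retry=(0,0))
step 3 (T2 CAS): counter=6 r=(5,5) succ=(0,1) retry=(0,0)
step 4 (T2 CAS): counter=6 r=(5,5) succ=(0,1) retry=(0,1)
step 5 (T1 LOAD): counter=6 r=(6,5) succ=(0,1) retry=(0,1)
step 6 (T1 CAS): counter=7 r=(6,5) succ=(1,1) retry=(0,1)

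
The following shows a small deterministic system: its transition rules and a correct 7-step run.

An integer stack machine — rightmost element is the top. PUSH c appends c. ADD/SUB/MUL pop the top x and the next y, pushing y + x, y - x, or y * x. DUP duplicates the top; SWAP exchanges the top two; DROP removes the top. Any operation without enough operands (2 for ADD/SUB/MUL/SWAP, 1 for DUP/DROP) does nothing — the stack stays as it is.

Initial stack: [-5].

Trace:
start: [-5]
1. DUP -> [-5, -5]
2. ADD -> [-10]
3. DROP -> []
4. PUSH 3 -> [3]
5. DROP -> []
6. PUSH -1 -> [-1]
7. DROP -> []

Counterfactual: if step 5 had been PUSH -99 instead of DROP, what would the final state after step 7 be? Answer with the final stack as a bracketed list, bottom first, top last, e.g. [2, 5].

(re-executing from step 5 with the substitution; state before step 5: [3])
5. PUSH -99 -> [3, -99]
6. PUSH -1 -> [3, -99, -1]
7. DROP -> [3, -99]

[3, -99]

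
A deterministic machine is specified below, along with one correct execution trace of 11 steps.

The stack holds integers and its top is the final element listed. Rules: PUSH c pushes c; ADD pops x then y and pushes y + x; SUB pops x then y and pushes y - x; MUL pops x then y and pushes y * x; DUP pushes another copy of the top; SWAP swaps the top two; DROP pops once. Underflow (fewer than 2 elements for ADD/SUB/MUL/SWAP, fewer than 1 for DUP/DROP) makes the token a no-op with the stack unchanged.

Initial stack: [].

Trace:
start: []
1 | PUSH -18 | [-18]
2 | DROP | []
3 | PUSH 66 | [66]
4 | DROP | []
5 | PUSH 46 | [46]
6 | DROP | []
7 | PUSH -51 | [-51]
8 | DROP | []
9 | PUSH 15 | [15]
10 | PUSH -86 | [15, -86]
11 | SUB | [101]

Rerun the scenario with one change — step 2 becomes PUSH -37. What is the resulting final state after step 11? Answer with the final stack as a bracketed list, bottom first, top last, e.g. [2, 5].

[-18, -37, 101]

(re-executing from step 2 with the substitution; state before step 2: [-18])
2 | PUSH -37 | [-18, -37]
3 | PUSH 66 | [-18, -37, 66]
4 | DROP | [-18, -37]
5 | PUSH 46 | [-18, -37, 46]
6 | DROP | [-18, -37]
7 | PUSH -51 | [-18, -37, -51]
8 | DROP | [-18, -37]
9 | PUSH 15 | [-18, -37, 15]
10 | PUSH -86 | [-18, -37, 15, -86]
11 | SUB | [-18, -37, 101]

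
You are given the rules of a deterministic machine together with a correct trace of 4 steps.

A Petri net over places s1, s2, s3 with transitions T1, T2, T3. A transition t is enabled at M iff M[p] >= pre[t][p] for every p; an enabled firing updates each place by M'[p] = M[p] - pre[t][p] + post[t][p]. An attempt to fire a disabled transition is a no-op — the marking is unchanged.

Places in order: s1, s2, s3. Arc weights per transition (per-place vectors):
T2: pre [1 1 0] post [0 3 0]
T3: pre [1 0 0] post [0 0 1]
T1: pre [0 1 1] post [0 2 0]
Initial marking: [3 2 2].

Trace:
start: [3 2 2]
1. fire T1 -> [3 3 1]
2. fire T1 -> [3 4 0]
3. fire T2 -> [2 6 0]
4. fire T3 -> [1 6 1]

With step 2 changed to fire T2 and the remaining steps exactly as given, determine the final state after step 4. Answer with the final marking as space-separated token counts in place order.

0 7 2

(re-executing from step 2 with the substitution; state before step 2: [3 3 1])
2. fire T2 -> [2 5 1]
3. fire T2 -> [1 7 1]
4. fire T3 -> [0 7 2]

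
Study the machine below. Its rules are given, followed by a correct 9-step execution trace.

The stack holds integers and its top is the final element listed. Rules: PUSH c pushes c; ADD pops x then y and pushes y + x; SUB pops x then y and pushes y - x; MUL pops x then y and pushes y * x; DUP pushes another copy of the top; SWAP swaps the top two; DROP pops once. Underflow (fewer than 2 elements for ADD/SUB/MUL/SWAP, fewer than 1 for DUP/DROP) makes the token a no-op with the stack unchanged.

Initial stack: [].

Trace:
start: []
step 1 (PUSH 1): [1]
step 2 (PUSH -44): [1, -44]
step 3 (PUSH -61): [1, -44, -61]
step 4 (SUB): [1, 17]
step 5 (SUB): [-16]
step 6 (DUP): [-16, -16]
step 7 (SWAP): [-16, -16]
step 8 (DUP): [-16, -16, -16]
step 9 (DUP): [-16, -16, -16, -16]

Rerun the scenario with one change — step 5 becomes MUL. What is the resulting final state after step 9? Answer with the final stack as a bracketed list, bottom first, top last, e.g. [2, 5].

[17, 17, 17, 17]

(re-executing from step 5 with the substitution; state before step 5: [1, 17])
step 5 (MUL): [17]
step 6 (DUP): [17, 17]
step 7 (SWAP): [17, 17]
step 8 (DUP): [17, 17, 17]
step 9 (DUP): [17, 17, 17, 17]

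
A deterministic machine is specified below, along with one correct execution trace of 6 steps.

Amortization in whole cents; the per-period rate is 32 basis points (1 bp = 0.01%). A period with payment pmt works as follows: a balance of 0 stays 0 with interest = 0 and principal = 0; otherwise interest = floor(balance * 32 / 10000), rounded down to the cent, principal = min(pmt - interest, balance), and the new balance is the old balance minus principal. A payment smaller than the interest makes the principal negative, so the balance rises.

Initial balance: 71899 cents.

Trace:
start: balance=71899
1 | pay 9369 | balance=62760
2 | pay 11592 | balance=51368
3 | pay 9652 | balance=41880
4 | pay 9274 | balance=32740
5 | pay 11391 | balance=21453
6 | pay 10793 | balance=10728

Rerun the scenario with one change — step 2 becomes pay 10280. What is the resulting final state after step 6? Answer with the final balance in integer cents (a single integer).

12056

(re-executing from step 2 with the substitution; state before step 2: balance=62760)
2 | pay 10280 | balance=52680
3 | pay 9652 | balance=43196
4 | pay 9274 | balance=34060
5 | pay 11391 | balance=22777
6 | pay 10793 | balance=12056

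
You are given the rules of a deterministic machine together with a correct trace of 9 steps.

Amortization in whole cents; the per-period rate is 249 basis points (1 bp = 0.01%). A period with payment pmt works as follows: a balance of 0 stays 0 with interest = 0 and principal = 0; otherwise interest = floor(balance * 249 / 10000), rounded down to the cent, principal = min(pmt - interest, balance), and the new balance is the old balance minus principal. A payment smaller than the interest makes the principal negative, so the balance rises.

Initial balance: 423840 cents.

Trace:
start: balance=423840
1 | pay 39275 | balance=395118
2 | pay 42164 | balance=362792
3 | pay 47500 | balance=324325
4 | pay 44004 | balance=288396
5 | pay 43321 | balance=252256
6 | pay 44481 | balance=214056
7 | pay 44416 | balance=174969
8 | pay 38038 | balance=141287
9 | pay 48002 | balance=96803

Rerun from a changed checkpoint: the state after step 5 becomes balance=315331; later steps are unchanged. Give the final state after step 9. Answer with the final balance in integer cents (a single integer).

166398

state after step 5 := balance=315331
6 | pay 44481 | balance=278701
7 | pay 44416 | balance=241224
8 | pay 38038 | balance=209192
9 | pay 48002 | balance=166398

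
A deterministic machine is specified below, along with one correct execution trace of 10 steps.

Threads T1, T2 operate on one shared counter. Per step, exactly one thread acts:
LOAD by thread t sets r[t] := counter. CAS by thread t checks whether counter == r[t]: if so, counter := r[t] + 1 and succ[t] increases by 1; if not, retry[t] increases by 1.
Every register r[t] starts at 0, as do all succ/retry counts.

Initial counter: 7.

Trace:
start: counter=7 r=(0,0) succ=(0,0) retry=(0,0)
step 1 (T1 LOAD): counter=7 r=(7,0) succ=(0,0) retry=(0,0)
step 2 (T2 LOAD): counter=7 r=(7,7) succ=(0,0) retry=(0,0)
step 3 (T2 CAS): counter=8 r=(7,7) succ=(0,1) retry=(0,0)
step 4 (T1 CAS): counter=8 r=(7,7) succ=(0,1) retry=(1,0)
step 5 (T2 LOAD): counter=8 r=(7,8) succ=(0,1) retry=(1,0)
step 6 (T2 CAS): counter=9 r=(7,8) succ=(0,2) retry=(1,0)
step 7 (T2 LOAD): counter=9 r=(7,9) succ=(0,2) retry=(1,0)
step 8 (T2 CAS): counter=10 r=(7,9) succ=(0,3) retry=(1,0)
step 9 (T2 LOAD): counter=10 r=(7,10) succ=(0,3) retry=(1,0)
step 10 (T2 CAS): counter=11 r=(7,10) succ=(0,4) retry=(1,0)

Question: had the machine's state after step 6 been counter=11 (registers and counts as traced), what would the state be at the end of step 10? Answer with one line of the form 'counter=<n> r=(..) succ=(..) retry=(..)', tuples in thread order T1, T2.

state after step 6 := counter=11 r=(7,8) succ=(0,2) retry=(1,0)
step 7 (T2 LOAD): counter=11 r=(7,11) succ=(0,2) retry=(1,0)
step 8 (T2 CAS): counter=12 r=(7,11) succ=(0,3) retry=(1,0)
step 9 (T2 LOAD): counter=12 r=(7,12) succ=(0,3) retry=(1,0)
step 10 (T2 CAS): counter=13 r=(7,12) succ=(0,4) retry=(1,0)

counter=13 r=(7,12) succ=(0,4) retry=(1,0)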